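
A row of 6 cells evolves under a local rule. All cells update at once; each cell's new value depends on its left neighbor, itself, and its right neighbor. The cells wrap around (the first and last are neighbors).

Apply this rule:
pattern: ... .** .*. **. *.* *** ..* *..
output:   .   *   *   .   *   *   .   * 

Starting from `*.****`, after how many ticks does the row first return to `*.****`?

6

.*****
*****.
****.*
***.**
**.***
*.****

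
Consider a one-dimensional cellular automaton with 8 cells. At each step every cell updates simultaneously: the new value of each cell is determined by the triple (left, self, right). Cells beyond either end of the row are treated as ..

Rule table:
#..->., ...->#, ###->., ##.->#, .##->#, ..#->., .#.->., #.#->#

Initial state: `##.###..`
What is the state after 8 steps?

####.#.#
#..##.#.
...###..
##.#.#.#
###.#.#.
#.##.#..
.####..#
.#..#...

.#..#...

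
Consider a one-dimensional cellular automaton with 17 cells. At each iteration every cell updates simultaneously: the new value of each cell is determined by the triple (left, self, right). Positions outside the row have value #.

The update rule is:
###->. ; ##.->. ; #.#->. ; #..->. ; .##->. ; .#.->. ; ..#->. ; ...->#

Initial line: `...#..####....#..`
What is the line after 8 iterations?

...#######....##.

iteration 1: .#.........##....
iteration 2: ...#######....##.
iteration 3: .#.........##....  (repeats iteration 1; period 2)
iteration 8: ...#######....##.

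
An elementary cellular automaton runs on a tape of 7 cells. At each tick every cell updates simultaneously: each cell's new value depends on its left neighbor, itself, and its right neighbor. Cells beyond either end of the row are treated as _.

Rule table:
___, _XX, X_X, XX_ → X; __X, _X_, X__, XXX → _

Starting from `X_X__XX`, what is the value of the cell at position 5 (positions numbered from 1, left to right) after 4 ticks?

X

tick 1: _X___XX
tick 2: ___X_XX
tick 3: XX__XXX
tick 4: XX__X_X
position 5 holds X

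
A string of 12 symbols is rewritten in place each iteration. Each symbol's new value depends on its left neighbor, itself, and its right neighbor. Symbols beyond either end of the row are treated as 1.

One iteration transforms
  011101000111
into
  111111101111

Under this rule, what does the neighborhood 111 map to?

1

At position 2 the neighborhood is 111; the next row has 1 there.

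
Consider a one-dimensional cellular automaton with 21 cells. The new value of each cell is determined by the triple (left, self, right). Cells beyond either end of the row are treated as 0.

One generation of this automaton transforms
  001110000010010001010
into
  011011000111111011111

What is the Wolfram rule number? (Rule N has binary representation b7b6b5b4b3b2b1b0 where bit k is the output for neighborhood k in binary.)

position 3: 111 → 0  (bit 7 = 0)
position 4: 110 → 1  (bit 6 = 1)
position 18: 101 → 1  (bit 5 = 1)
position 5: 100 → 1  (bit 4 = 1)
position 2: 011 → 1  (bit 3 = 1)
position 10: 010 → 1  (bit 2 = 1)
position 1: 001 → 1  (bit 1 = 1)
position 0: 000 → 0  (bit 0 = 0)
bits b7..b0 = 01111110 = 126

126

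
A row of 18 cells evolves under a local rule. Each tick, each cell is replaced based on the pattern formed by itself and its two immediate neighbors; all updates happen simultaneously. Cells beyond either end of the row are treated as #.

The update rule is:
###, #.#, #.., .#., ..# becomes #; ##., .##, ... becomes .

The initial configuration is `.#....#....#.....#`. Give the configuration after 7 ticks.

###..###..###...#.
##.##.#.##.#.#.###
#.#..###..#####.##
.####.#.##.###.#.#
#.##.###..#.#.###.
.#..#.#.######.#.#
########.####.###.

########.####.###.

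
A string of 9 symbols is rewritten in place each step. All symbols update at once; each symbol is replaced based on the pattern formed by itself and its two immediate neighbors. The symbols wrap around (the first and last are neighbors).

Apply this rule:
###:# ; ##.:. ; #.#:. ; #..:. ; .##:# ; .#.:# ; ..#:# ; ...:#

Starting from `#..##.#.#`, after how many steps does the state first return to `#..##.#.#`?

18

..##..#.#
.##..##.#
.#..##..#
.#.##..##
.#.#..##.
##.#.##..
#..#.#..#
..##.#.##
.##..#.#.
##..##.#.
#..##..#.
#.##..##.
#.#..##..
#.#.##..#
..#.#..##
.##.#.##.
##..#.#..
#..##.#.#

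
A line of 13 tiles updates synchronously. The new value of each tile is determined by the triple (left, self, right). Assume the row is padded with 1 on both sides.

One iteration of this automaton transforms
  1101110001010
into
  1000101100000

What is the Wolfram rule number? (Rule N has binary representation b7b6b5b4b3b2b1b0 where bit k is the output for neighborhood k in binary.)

145

position 0: 111 → 1  (bit 7 = 1)
position 1: 110 → 0  (bit 6 = 0)
position 2: 101 → 0  (bit 5 = 0)
position 6: 100 → 1  (bit 4 = 1)
position 3: 011 → 0  (bit 3 = 0)
position 9: 010 → 0  (bit 2 = 0)
position 8: 001 → 0  (bit 1 = 0)
position 7: 000 → 1  (bit 0 = 1)
bits b7..b0 = 10010001 = 145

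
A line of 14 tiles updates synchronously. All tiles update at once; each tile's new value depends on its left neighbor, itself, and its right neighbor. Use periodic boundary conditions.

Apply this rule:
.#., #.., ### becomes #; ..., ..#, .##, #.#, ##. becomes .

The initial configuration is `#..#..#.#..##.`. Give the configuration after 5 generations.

........##..##

##.##.#.##....
......#...#...
......##..##..
........#...#.
........##..##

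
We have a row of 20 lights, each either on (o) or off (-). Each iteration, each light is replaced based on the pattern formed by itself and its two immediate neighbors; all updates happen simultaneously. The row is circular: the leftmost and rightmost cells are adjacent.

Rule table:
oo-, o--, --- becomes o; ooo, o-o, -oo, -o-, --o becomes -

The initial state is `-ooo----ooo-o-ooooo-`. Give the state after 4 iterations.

---oooo---o-------oo
oo----ooo--oooooo--o
-oooo---oo------oo--
----ooo--oooooo--ooo

----ooo--oooooo--ooo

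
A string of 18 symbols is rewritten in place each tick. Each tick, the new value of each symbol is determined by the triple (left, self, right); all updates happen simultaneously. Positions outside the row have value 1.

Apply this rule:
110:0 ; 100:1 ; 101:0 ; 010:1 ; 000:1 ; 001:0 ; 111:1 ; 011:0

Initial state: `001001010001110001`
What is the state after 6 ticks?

100011001000000010

101101011100101100
000001001010100010
111101101010111010
111000001010010010
110111101011011010
100011001000000010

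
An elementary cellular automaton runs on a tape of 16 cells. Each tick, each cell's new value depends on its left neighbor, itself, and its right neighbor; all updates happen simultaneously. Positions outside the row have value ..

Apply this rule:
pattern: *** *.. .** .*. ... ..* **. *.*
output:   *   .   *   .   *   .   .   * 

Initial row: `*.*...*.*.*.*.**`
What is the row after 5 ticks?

.*..*..*.*.*.**.
........*.*.**..
*******..*.**..*
******....**....
*****..**.*..***

*****..**.*..***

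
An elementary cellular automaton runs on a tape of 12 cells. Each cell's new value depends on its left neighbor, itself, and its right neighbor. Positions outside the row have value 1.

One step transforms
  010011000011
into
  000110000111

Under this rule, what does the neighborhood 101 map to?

At position 0 the neighborhood is 101; the next row has 0 there.

0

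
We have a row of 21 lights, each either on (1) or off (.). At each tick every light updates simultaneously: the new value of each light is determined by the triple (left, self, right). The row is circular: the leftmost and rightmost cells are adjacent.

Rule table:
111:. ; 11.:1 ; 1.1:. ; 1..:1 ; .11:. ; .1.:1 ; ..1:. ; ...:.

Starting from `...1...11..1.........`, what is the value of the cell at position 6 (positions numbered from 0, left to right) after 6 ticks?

.

...11...11.11........
....11...1..11.......
.....11..11..11......
......11..11..11.....
.......11..11..11....
........11..11..11...
position 6 holds .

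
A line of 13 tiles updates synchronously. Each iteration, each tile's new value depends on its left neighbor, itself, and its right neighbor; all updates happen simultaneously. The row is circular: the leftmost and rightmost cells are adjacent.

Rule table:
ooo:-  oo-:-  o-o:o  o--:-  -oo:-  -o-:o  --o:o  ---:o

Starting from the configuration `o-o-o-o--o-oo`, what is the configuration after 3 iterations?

iteration 1: -oooooo-ooo--
iteration 2: o------o----o
iteration 3: --oooooo-ooo-

--oooooo-ooo-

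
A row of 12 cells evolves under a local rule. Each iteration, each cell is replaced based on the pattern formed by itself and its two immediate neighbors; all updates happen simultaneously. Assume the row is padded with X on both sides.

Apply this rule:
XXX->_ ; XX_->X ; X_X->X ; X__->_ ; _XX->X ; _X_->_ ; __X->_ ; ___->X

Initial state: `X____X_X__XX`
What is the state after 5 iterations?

X___X_XXXXXX

X_XX__X___X_
XXXX____X__X
___X_XX____X
_X__XXX_XX_X
X___X_XXXXXX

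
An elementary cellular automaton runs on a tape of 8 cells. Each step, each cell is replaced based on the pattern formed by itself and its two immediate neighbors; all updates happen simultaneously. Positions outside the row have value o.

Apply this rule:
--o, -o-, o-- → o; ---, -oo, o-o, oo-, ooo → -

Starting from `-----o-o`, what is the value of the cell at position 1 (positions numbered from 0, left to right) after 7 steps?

-

step 1: o---oo--
step 2: -o-o--oo
step 3: -o-ooo--
step 4: -o----oo
step 5: -oo--o--
step 6: ---ooooo
step 7: o-o-----
position 1 holds -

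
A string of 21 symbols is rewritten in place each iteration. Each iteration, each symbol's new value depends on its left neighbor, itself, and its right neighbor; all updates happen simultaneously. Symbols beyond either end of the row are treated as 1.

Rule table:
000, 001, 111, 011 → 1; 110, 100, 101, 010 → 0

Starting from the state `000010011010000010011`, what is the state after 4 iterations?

000110011111100111111

iteration 1: 011100110000111100111
iteration 2: 011001100111111001111
iteration 3: 010011001111110011111
iteration 4: 000110011111100111111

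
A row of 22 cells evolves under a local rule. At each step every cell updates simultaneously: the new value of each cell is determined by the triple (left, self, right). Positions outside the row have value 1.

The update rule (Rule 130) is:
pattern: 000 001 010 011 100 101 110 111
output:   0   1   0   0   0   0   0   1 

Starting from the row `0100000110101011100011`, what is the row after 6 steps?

step 1: 0000001000000001000101
step 2: 0000010000000010001000
step 3: 0000100000000100010001
step 4: 0001000000001000100010
step 5: 0010000000010001000100
step 6: 0100000000100010001001

0100000000100010001001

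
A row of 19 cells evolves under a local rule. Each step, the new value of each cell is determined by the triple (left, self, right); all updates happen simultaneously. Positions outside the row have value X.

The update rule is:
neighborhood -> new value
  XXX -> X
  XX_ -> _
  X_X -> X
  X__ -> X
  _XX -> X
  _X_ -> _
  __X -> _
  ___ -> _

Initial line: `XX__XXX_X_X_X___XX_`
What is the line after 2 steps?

step 1: X_X_XX_X_X_X_X__X_X
step 2: _X_XX_X_X_X_X_X__XX

_X_XX_X_X_X_X_X__XX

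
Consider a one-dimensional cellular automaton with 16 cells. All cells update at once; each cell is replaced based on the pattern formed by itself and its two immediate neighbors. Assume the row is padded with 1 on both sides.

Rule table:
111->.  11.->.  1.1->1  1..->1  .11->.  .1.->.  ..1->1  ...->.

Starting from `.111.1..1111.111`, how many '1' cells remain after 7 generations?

9

generation 1: 1...1.11....1...
generation 2: .1.1.1..1..1.1.1
generation 3: 1.1.1.11.11.1.1.
generation 4: .1.1.1..1..1.1.1  (repeats generation 2; period 2)
generation 7: 1.1.1.11.11.1.1.
count of 1: 9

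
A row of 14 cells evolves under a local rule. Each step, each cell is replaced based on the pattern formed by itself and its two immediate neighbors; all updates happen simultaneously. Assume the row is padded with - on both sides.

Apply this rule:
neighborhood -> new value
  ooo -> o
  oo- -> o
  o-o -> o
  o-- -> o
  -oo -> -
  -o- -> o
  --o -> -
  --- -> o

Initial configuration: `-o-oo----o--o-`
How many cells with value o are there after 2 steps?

9

step 1: -oo-oooo-oo-oo
step 2: --oo-oooo-oo-o
count of o: 9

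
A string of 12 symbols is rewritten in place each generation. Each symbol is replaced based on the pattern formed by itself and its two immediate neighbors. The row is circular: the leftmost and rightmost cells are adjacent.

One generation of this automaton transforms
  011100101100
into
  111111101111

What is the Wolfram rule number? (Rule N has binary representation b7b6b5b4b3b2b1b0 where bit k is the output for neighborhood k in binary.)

position 2: 111 → 1  (bit 7 = 1)
position 3: 110 → 1  (bit 6 = 1)
position 7: 101 → 0  (bit 5 = 0)
position 4: 100 → 1  (bit 4 = 1)
position 1: 011 → 1  (bit 3 = 1)
position 6: 010 → 1  (bit 2 = 1)
position 0: 001 → 1  (bit 1 = 1)
position 11: 000 → 1  (bit 0 = 1)
bits b7..b0 = 11011111 = 223

223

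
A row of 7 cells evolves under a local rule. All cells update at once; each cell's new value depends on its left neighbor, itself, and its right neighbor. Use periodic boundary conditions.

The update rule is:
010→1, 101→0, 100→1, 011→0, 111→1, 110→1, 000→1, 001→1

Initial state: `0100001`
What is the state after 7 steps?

1111110

0111111
0011111
1101111
1100111
1111011
1111001
1111110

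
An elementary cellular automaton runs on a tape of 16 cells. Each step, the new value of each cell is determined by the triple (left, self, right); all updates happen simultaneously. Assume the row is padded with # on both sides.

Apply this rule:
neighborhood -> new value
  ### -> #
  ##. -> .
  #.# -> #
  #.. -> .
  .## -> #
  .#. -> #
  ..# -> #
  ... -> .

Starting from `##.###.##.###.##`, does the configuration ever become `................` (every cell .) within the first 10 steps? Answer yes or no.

#.###.##.###.###
.###.##.###.####
###.##.###.#####
##.##.###.######
#.##.###.#######
.##.###.########
##.###.#########
#.###.##########
.###.###########
###.############
step 10 is ###.############, still not uniform .

no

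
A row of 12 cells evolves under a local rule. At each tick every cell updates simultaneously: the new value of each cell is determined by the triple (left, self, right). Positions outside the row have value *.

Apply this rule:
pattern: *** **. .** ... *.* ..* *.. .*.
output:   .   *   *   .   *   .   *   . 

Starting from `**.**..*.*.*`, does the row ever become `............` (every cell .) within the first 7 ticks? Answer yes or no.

no

.*****..*.**
**...**..**.
.**..***.***
****.*.***..
...**.**.**.
*..*********
**.*........
tick 7 is **.*........, still not uniform .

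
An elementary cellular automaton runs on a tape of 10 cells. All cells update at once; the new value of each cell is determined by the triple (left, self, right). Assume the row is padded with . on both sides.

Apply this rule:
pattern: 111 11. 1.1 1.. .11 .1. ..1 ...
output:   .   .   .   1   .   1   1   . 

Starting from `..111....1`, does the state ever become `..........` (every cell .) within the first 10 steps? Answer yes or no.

.1...1..11
111.1111..
........1.
.......111
......1...
.....111..
....1...1.
...111.111
..1.......
.111......
step 10 is .111......, still not uniform .

no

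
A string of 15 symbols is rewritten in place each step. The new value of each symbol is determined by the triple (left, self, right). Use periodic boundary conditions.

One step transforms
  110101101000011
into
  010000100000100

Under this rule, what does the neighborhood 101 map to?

At position 2 the neighborhood is 101; the next row has 0 there.

0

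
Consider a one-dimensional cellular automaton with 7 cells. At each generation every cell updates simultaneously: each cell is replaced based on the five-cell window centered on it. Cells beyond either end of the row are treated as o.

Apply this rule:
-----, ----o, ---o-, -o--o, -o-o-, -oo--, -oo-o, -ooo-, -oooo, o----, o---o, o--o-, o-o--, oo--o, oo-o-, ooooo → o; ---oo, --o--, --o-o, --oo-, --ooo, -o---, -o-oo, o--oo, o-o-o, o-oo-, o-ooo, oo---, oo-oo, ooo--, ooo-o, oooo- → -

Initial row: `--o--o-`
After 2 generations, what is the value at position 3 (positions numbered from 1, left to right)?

generation 1: oo-oo--
generation 2: ----oo-
position 3 holds -

-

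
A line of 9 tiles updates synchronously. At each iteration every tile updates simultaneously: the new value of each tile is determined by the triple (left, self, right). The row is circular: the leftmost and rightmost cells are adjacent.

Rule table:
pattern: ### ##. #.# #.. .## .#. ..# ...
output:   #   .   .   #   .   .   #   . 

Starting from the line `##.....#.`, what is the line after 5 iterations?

#.#...#.#

..#...#..
.#.#.#.#.
#.......#
.#.....#.
#.#...#.#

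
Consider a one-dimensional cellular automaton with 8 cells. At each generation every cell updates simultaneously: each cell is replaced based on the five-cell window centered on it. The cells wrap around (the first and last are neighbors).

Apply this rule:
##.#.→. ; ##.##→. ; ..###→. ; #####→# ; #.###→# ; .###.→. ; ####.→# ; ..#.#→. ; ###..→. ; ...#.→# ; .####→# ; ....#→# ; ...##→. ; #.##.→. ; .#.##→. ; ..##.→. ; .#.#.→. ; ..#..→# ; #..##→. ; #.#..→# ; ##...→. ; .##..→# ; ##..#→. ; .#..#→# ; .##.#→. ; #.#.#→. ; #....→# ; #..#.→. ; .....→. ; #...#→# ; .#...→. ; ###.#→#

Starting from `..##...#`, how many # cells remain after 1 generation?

generation 1: #..#.###
count of #: 5

5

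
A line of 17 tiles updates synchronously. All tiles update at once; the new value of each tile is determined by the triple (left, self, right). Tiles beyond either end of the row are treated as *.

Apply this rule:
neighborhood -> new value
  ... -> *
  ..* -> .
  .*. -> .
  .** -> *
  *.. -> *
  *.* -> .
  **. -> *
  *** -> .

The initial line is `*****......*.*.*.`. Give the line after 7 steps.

.*....****.......

....******.......
***.*....*******.
..*..***.*.....*.
*..*.*.*..****...
**......*.*..***.
.******....*.*.*.
.*....****.......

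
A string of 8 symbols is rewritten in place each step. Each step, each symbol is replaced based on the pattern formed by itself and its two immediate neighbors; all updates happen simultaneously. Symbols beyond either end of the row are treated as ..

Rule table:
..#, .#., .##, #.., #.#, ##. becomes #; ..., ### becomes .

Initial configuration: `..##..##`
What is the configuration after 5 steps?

######.#

.#######
##.....#
###...##
#.##.###
######.#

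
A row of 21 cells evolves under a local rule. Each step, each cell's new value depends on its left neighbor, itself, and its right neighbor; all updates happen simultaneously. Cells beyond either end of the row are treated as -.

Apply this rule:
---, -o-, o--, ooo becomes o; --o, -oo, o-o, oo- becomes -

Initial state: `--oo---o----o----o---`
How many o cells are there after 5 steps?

o---oo-oooo-oooo-oooo
ooo-----oo---oo---oo-
-o-oooo---oo---oo---o
-o--oo-oo---oo---oo-o
-oo------oo---oo----o
count of o: 7

7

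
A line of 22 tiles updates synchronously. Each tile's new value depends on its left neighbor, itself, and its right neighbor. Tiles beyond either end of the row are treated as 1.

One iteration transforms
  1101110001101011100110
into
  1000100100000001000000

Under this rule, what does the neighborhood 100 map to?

At position 6 the neighborhood is 100; the next row has 0 there.

0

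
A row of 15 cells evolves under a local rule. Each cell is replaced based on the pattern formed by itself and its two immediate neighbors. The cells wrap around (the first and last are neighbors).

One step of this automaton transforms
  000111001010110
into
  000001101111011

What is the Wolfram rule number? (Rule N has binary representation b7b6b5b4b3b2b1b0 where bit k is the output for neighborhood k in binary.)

position 4: 111 → 0  (bit 7 = 0)
position 5: 110 → 1  (bit 6 = 1)
position 9: 101 → 1  (bit 5 = 1)
position 6: 100 → 1  (bit 4 = 1)
position 3: 011 → 0  (bit 3 = 0)
position 8: 010 → 1  (bit 2 = 1)
position 2: 001 → 0  (bit 1 = 0)
position 0: 000 → 0  (bit 0 = 0)
bits b7..b0 = 01110100 = 116

116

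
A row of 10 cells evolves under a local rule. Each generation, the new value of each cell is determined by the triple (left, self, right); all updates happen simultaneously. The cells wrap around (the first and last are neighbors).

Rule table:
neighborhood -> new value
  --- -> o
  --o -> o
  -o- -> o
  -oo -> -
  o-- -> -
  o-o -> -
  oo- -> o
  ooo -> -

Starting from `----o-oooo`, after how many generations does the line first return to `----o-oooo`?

-oooo----o
----o-oooo

2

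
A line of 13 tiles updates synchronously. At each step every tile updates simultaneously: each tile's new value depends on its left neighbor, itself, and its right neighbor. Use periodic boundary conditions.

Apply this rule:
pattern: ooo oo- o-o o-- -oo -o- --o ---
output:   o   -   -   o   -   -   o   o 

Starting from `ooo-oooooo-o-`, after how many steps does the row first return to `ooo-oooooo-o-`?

4

step 1: -o---oooo----
step 2: o-ooo-oo-oooo
step 3: ---o------ooo
step 4: ooo-oooooo-o-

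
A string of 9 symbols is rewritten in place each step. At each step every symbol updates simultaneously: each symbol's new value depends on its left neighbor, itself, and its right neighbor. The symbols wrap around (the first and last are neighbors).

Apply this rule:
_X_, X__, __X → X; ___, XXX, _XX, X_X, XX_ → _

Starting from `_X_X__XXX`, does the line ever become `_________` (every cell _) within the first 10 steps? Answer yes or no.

_X_XXX___
XX____X__
__X__XXXX
XXXXX____
_____X__X
X___XXXXX
_X_X_____
XX_XX____
_____X__X  (repeats step 5; period 4)
step 10: X___XXXXX
step 10 is X___XXXXX, still not uniform _

no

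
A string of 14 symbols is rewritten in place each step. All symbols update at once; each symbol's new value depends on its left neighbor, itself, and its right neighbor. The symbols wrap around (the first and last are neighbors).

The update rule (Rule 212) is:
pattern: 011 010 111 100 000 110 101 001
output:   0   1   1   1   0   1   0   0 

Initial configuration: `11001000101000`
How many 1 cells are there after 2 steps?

01101100101100
00100110100110
count of 1: 6

6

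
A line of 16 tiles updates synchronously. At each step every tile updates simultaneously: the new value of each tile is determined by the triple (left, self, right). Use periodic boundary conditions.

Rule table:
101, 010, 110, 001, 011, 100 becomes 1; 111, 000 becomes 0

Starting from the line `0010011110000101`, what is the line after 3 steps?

0000110000001100

1111110011001111
0000011111111000
0000110000001100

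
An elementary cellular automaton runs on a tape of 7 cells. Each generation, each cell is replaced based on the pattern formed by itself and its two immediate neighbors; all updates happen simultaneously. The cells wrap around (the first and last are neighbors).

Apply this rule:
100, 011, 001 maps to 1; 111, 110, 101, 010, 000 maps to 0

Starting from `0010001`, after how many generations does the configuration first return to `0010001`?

28

generation 1: 1101010
generation 2: 1000000
generation 3: 0100001
generation 4: 0010010
generation 5: 0101101
generation 6: 0001000
generation 7: 0010100
generation 8: 0100010
generation 9: 1010101
generation 10: 0000001
generation 11: 1000010
generation 12: 0100100
generation 13: 1011010
generation 14: 0010000
generation 15: 0101000
generation 16: 1000100
generation 17: 0101011
generation 18: 0000010
generation 19: 0000101
generation 20: 1001000
generation 21: 0110101
generation 22: 0100000
generation 23: 1010000
generation 24: 0001001
generation 25: 1010110
generation 26: 0000100
generation 27: 0001010
generation 28: 0010001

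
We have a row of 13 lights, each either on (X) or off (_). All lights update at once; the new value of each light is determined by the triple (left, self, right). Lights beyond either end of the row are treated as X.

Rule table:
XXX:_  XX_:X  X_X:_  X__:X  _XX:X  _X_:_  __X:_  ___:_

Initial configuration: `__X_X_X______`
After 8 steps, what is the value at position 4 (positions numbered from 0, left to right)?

_

step 1: X______X_____
step 2: XX______X____
step 3: _XX______X___
step 4: _XXX______X__
step 5: _X_XX______X_
step 6: ___XXX_______
step 7: X__X_XX______
step 8: XX___XXX_____
position 4 holds _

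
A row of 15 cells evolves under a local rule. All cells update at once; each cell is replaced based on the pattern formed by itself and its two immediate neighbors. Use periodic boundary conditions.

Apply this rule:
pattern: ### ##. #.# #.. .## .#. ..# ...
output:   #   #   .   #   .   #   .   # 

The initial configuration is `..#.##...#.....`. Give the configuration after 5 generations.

###..##..##..##

#.#..###.######
#.##..##..#####
#..##..##..####
##..##..##..###
###..##..##..##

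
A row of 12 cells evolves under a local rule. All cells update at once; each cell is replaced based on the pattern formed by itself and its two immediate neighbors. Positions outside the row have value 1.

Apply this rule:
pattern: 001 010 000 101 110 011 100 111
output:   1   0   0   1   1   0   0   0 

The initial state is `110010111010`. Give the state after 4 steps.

011001010100

010101001101
101010010110
110100101011
011001010100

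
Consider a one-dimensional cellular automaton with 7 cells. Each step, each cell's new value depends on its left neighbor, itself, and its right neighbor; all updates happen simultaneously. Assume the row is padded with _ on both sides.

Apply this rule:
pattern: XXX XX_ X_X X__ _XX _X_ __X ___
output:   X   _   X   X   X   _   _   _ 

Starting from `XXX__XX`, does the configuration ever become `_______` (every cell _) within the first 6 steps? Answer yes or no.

no

XX_X_X_
X_X_X_X
_X_X_X_
__X_X_X
___X_X_
____X_X
step 6 is ____X_X, still not uniform _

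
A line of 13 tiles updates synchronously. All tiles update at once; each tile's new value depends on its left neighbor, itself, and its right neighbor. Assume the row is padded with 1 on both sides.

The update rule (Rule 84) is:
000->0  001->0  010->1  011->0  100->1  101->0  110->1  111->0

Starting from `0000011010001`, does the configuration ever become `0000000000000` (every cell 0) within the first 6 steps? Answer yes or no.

no

step 1: 1000001011000
step 2: 1100001001100
step 3: 0110001100110
step 4: 0011000110010
step 5: 1001100011010
step 6: 1100110001010
step 6 is 1100110001010, still not uniform 0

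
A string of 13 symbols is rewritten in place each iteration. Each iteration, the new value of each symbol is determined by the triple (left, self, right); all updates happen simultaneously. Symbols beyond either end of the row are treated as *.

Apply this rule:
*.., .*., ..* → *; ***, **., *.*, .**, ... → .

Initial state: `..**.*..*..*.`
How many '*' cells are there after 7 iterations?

8

**...*******.
..*.*........
***.**......*
......*....*.
*....***..**.
.*..*...**...
.*****.*..*.*
count of *: 8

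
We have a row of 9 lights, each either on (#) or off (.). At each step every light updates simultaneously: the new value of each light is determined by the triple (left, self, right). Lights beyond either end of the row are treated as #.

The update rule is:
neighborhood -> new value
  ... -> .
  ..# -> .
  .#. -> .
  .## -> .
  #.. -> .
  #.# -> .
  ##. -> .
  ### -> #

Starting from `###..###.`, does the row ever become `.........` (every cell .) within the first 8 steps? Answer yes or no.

yes

##....#..
#........
.........
all cells are . at step 3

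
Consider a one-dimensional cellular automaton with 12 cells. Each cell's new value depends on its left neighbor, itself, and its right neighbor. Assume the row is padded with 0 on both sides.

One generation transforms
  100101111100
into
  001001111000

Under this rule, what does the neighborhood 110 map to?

0

At position 9 the neighborhood is 110; the next row has 0 there.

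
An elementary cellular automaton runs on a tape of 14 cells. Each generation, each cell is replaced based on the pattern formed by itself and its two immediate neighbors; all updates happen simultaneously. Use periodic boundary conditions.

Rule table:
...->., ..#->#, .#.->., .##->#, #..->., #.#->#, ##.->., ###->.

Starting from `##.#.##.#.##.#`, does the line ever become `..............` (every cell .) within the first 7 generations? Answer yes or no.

..#.##.#.##.##
.#.##.#.##.##.
#.##.#.##.##..
.##.#.##.##..#
##.#.##.##..#.
#.#.##.##..#.#
.#.##.##..#.##
generation 7 is .#.##.##..#.##, still not uniform .

no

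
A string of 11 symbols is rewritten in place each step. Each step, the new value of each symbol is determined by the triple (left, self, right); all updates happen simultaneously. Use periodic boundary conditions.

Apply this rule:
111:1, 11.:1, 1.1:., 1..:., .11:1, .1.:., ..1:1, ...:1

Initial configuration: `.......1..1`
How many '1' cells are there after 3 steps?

8

.111111..1.
1111111.1..
1111111...1
count of 1: 8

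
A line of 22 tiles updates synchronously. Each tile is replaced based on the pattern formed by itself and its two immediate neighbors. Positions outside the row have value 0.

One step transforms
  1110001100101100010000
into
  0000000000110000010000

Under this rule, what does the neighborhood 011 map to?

0

At position 0 the neighborhood is 011; the next row has 0 there.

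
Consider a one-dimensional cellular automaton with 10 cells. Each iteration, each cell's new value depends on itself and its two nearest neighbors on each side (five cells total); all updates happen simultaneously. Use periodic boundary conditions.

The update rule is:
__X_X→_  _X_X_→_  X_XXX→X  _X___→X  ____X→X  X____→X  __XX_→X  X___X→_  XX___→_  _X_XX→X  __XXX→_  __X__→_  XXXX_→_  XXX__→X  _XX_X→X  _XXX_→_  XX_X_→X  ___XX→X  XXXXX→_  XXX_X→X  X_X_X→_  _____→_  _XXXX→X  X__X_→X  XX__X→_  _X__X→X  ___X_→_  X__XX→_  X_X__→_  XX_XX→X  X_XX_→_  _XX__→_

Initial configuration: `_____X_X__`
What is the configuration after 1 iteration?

___X____XX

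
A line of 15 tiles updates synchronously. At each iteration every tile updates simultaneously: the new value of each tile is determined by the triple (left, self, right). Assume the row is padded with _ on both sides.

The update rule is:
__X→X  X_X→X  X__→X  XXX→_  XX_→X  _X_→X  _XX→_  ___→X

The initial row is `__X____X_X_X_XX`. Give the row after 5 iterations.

XXXXXXXXXXX___X

XXXXXXXXXXXXX_X
____________XXX
XXXXXXXXXXXX__X
___________XXXX
XXXXXXXXXXX___X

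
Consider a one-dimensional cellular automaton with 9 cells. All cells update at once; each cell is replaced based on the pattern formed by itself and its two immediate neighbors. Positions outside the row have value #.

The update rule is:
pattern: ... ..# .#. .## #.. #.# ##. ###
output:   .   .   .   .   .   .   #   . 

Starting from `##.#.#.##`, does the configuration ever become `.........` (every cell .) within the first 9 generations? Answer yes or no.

yes

generation 1: .#.......
generation 2: .........
all cells are . at generation 2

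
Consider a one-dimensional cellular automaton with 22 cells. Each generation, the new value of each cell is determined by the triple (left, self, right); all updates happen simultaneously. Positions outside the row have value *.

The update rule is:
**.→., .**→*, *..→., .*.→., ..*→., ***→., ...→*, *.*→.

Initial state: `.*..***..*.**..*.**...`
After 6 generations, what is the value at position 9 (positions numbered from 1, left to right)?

.

generation 1: ....*......*.....*..*.
generation 2: .**...****...***......
generation 3: .*..*.*....*.*...****.
generation 4: ........**.....*.*....
generation 5: .******.*..***.....**.
generation 6: .*.........*...***.*..
position 9 holds .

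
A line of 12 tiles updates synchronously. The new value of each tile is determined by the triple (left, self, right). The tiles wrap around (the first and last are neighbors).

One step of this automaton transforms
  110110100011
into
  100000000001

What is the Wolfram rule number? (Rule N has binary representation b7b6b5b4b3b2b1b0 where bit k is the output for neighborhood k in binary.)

position 0: 111 → 1  (bit 7 = 1)
position 1: 110 → 0  (bit 6 = 0)
position 2: 101 → 0  (bit 5 = 0)
position 7: 100 → 0  (bit 4 = 0)
position 3: 011 → 0  (bit 3 = 0)
position 6: 010 → 0  (bit 2 = 0)
position 9: 001 → 0  (bit 1 = 0)
position 8: 000 → 0  (bit 0 = 0)
bits b7..b0 = 10000000 = 128

128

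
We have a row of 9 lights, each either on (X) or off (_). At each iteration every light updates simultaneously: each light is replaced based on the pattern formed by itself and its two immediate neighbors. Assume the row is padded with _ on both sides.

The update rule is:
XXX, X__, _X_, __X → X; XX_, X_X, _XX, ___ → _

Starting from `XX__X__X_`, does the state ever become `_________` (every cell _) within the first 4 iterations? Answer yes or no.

no

__XXXXXXX
_X_XXXXX_
XX__XXX_X
__XX_X__X
iteration 4 is __XX_X__X, still not uniform _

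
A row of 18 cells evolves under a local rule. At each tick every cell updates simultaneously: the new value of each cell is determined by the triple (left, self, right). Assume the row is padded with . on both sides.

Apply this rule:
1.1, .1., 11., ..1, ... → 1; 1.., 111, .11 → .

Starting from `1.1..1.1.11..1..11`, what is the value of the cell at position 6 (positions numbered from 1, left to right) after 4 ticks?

.

tick 1: 111.11111.1.11.1.1
tick 2: ..11....1111.11111
tick 3: 11.1.111...11....1
tick 4: .1111..1.11.1.1111
position 6 holds .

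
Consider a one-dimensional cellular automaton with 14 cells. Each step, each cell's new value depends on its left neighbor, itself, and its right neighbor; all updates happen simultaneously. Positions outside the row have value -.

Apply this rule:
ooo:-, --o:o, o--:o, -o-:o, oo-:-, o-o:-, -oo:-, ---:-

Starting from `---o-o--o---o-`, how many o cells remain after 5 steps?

3

--oo-ooooo-ooo
-o------------
ooo-----------
---o----------
--ooo---------
count of o: 3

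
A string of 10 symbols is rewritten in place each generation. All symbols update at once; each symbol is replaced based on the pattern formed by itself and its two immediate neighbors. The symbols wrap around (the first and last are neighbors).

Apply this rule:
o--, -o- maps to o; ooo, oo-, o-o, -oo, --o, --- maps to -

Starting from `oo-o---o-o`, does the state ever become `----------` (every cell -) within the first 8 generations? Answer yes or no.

generation 1: ---oo--o--
generation 2: -----o-oo-
generation 3: -----o---o
generation 4: o----oo--o
generation 5: -o-----o--
generation 6: -oo----oo-
generation 7: ---o-----o
generation 8: o--oo----o
generation 8 is o--oo----o, still not uniform -

no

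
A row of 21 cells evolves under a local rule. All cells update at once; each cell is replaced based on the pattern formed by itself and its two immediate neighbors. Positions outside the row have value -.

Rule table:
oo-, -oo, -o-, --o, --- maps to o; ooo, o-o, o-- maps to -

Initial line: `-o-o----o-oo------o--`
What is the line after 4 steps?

oo-o-o-oo-oo-o-o--o-o

oo-o-oooo-oo-oooooo-o
oo-o-o--o-oo-o----o-o
oo-o-o-oo-oo-o-oooo-o
oo-o-o-oo-oo-o-o--o-o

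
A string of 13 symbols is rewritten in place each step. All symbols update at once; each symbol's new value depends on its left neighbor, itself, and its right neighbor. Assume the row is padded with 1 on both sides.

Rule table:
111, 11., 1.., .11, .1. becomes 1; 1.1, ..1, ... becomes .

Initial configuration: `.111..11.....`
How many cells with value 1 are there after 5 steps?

10

step 1: .1111.111....
step 2: .1111.1111...
step 3: .1111.11111..
step 4: .1111.111111.
step 5: .1111.111111.
count of 1: 10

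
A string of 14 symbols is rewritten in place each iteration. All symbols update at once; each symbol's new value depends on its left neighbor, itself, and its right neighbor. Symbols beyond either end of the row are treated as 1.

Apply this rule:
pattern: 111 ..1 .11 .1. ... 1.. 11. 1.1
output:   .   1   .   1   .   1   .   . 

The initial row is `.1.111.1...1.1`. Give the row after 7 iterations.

.1.....11.11..
.11...1.....11
...1.111...1..
1.11....1.1111
....1..11.....
1..1111..1...1
.11....1111.1.

.11....1111.1.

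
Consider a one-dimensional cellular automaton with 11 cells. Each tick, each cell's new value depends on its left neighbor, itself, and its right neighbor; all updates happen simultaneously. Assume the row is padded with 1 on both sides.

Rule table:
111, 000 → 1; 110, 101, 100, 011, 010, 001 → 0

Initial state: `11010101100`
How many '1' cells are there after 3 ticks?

tick 1: 10000000000
tick 2: 00111111110
tick 3: 00011111100
count of 1: 6

6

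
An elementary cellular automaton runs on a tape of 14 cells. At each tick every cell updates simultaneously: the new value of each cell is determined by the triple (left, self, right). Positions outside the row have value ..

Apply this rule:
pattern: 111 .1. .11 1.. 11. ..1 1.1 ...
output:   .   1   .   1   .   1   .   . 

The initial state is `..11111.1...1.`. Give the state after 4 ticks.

tick 1: .1......11.111
tick 2: 111....1......
tick 3: ...1..111.....
tick 4: ..1111...1....

..1111...1....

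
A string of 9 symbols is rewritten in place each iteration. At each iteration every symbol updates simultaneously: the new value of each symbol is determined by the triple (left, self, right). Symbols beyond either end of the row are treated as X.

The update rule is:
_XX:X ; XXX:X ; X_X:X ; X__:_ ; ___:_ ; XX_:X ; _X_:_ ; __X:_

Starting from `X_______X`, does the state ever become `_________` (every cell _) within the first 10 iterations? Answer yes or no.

no

X_______X  (fixed point — unchanged through iteration 10)
iteration 10 is X_______X, still not uniform _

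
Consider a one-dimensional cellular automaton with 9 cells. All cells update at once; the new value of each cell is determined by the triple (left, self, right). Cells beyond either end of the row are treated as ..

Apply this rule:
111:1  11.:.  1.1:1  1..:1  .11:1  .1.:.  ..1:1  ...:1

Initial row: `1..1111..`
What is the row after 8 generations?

generation 1: .11111.11
generation 2: 11111.11.
generation 3: 1111.11.1
generation 4: 111.11.1.
generation 5: 11.11.1.1
generation 6: 1.11.1.1.
generation 7: .11.1.1.1
generation 8: 11.1.1.1.

11.1.1.1.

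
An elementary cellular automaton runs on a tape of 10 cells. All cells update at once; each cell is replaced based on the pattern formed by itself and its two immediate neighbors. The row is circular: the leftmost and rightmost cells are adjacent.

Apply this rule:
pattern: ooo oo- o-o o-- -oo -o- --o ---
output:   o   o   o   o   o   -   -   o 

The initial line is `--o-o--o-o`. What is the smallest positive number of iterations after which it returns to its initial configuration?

5

o--o-o--o-
-o--o-o--o
o-o--o-o--
-o-o--o-o-
--o-o--o-o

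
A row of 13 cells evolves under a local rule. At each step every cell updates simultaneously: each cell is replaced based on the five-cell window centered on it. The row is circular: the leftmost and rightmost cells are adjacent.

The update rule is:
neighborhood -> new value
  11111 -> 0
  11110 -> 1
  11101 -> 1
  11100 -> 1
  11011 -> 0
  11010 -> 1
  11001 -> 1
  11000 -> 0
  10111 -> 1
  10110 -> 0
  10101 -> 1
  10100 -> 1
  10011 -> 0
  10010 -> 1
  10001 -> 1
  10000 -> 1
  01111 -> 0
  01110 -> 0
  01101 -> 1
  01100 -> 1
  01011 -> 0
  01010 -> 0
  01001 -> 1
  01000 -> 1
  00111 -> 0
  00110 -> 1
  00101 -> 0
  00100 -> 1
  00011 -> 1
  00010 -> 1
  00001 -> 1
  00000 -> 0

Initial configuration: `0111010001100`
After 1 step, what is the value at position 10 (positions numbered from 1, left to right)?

1

1001111111101
position 10 holds 1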